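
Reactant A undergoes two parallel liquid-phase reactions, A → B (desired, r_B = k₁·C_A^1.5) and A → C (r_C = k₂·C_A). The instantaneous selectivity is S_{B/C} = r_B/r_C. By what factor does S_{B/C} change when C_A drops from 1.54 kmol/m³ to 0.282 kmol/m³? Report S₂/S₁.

S_{B/C} = (k₁/k₂)·C_A^0.5, so S₂/S₁ = (C_{A,2}/C_{A,1})^0.5.
= (0.282/1.54)^0.5 = (0.1831)^0.5 = 0.428.

0.428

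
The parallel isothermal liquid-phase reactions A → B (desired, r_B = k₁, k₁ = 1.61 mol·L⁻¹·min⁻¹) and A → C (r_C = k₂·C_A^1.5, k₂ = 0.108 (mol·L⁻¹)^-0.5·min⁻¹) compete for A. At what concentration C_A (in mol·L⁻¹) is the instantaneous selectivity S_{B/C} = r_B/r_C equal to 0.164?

S_{B/C} = (k₁/k₂)·C_A^-1.5 ⇒ C_A = (S·k₂/k₁)^(1/(-1.5)).
= (0.164×0.108/1.61)^(-0.6667) = (0.01100)^(-0.6667) = 20.2 mol·L⁻¹.

20.2 mol·L⁻¹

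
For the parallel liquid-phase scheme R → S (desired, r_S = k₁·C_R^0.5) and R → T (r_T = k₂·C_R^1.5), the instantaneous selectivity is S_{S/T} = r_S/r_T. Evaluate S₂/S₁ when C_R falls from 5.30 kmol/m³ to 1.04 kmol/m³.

S_{S/T} = (k₁/k₂)·C_R⁻¹, so S₂/S₁ = (C_{R,2}/C_{R,1})⁻¹.
= 5.30/1.04 = 5.10.

5.10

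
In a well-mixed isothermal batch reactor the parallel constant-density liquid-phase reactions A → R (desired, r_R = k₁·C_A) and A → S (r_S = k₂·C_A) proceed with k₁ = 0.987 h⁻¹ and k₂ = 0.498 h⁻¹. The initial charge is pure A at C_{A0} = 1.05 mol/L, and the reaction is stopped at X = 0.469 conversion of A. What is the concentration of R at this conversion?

0.327 mol/L

C_A = C_{A0}(1−X) = 0.5576 mol/L.
Both paths are first order in A, so the instantaneous fraction to R is constant: dC_R/d(−C_A) = k₁/(k₁+k₂) = 0.6646.
C_R = 0.6646·(C_{A0}−C_A) = 0.6646×0.4924 = 0.327 mol/L.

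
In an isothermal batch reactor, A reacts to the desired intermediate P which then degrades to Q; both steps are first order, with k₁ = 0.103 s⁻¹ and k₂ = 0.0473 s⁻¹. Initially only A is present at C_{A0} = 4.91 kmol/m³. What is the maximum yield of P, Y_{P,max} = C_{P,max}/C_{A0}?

Evaluating C_P at t_opt = ln(k₂/k₁)/(k₂−k₁) gives C_{P,max}/C_{A0} = (k₁/k₂)^[k₂/(k₂−k₁)].
= (0.103/0.0473)^(0.0473/(0.0473−0.103)) = (2.178)^(-0.8492) = 0.5164.

0.516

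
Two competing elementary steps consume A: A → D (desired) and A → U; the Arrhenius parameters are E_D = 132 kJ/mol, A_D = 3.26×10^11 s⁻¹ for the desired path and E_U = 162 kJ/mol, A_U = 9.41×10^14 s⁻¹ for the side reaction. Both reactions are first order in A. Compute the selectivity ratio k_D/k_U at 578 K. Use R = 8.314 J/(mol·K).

0.178

With equal orders, S_{D/U} = k_D/k_U = (A_D/A_U)·exp[(E_U−E_D)/(RT)].
(E_U−E_D)/(RT) = (162−132)×10³/(8.314×578) = 30000/4805 = 6.243.
k_D/k_U = (3.26×10^11/9.41×10^14)·exp(6.243) = 3.464×10^-4 × 514.3 = 0.178.
Since E_D < E_U, lowering the temperature improves selectivity toward D.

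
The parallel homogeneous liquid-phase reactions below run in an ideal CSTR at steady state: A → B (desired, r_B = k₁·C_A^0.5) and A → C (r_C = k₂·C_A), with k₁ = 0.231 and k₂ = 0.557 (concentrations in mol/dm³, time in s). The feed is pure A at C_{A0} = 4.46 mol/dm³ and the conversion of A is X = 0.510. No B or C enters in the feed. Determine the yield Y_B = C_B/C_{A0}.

0.112

Exit C_A = C_{A0}(1−X) = 4.46×0.490 = 2.185 mol/dm³.
A CSTR operates uniformly at the exit composition, giving r_B = 0.3415 and r_C = 1.217 (each k·C_A^n at C_A = 2.185).
Fraction of consumed A going to B: r_B/(r_B+r_C) = 0.2191.
C_B = 0.2191·C_{A0}·X = 0.2191×4.46×0.510 = 0.498 mol/dm³; Y_B = C_B/C_{A0} = 0.112.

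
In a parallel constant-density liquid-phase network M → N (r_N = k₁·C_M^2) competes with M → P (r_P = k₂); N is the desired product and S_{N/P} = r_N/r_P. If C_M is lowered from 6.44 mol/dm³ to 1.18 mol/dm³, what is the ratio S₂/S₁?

S_{N/P} = (k₁/k₂)·C_M^2, so S₂/S₁ = (C_{M,2}/C_{M,1})^2.
= (1.18/6.44)^2 = (0.1832)^2 = 0.0336.

0.0336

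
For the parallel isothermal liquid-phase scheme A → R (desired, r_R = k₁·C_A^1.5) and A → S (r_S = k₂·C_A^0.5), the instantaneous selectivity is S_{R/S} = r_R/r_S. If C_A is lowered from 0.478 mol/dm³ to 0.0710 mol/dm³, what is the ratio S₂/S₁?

S_{R/S} = (k₁/k₂)·C_A, so S₂/S₁ = (C_{A,2}/C_{A,1}).
= 0.0710/0.478 = 0.149.

0.149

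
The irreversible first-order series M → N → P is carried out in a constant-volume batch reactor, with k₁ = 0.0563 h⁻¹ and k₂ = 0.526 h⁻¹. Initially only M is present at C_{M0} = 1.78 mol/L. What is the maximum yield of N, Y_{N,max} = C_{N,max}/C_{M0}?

0.0819

Evaluating C_N at t_opt = ln(k₂/k₁)/(k₂−k₁) gives C_{N,max}/C_{M0} = (k₁/k₂)^[k₂/(k₂−k₁)].
= (0.0563/0.526)^(0.526/(0.526−0.0563)) = (0.1070)^(1.120) = 0.08188.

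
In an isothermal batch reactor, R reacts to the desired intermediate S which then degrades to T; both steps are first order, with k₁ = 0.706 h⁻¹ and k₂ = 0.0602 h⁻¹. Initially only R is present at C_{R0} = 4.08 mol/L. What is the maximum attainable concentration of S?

At the optimum, C_{S,max}/C_{R0} = (k₁/k₂)^[k₂/(k₂−k₁)].
= (0.706/0.0602)^(0.0602/(0.0602−0.706)) = (11.73)^(-0.09322) = 0.7949.
C_{S,max} = 0.7949×4.08 = 3.24 mol/L.

3.24 mol/L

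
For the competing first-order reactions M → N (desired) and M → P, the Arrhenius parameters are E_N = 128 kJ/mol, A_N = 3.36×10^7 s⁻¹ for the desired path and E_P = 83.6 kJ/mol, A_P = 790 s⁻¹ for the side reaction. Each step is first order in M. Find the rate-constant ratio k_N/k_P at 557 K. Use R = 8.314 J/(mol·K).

Since both paths have the same order in M, the concentration cancels and S_{N/P} = k_N/k_P = (A_N/A_P)·exp[(E_P−E_N)/(RT)].
(E_P−E_N)/(RT) = (83.6−128)×10³/(8.314×557) = -44400/4631 = -9.588.
k_N/k_P = (3.36×10^7/790)·exp(-9.588) = 42532 × 6.856×10^-5 = 2.92.

2.92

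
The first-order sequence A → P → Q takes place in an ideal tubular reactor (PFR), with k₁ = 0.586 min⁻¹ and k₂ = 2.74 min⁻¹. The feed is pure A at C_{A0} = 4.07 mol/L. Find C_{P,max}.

0.572 mol/L

Evaluating C_P at τ_opt = ln(k₂/k₁)/(k₂−k₁) gives C_{P,max}/C_{A0} = (k₁/k₂)^[k₂/(k₂−k₁)].
= (0.586/2.74)^(2.74/(2.74−0.586)) = (0.2139)^(1.272) = 0.1406.
C_{P,max} = 0.1406×4.07 = 0.572 mol/L.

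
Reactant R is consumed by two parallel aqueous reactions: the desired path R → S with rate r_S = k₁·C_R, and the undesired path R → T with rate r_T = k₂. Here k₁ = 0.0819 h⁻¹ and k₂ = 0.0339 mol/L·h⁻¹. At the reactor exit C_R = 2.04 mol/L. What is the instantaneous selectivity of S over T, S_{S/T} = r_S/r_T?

4.93

S_{S/T} = r_S/r_T = (k₁·C_R)/(k₂) = (k₁/k₂)·C_R.
= (0.0819×2.040) / (0.0339) = 0.1671/0.03390 = 4.93.
Since the desired path is higher order in R, keeping C_R high (PFR or concentrated feed) favours S.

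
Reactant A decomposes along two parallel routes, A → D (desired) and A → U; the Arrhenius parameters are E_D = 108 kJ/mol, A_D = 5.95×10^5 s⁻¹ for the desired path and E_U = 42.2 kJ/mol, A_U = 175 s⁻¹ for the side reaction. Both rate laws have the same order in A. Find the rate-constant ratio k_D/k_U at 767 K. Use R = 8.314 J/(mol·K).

0.112

k_D/k_U = (A_D/A_U)·exp[−(E_D−E_U)/(RT)] = (A_D/A_U)·exp[(E_U−E_D)/(RT)].
(E_U−E_D)/(RT) = (42.2−108)×10³/(8.314×767) = -65800/6377 = -10.32.
k_D/k_U = (5.95×10^5/175)·exp(-10.32) = 3400 × 3.301×10^-5 = 0.112.
Since E_D > E_U, raising the temperature improves selectivity toward D.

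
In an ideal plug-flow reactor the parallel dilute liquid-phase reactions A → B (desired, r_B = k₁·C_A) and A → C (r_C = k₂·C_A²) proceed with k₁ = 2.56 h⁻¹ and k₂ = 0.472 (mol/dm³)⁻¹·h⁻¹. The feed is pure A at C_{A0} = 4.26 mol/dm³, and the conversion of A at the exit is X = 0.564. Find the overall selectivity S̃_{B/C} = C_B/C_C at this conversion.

C_A = C_{A0}(1−X) = 1.857 mol/dm³.
Along a PFR/batch, dC_B/dC_A = −r_B/(r_B+r_C) = −k₁/(k₁+k₂·C_A).
Integrating from C_{A0} to C_A: C_B = (2.56/0.472)·ln[(2.56+0.472·4.26)/(2.56+0.472·1.86)] = 5.424·ln(4.571/3.437) = 1.547 mol/dm³.
C_C = (C_{A0}−C_A)−C_B = 0.8560 mol/dm³; S̃_{B/C} = 1.547/0.8560 = 1.81.

1.81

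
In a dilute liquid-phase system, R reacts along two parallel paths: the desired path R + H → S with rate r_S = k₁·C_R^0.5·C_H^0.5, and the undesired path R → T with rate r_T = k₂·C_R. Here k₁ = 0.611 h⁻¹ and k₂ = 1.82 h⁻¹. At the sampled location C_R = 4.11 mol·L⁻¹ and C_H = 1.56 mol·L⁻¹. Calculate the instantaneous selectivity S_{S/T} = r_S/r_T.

0.207

S_{S/T} = r_S/r_T = (k₁·C_R^0.5·C_H^0.5)/(k₂·C_R) = (k₁/k₂)·C_R^-0.5·C_H^0.5.
= (0.611×4.110^0.5×1.560^0.5) / (1.82×4.110) = 1.547/7.480 = 0.207.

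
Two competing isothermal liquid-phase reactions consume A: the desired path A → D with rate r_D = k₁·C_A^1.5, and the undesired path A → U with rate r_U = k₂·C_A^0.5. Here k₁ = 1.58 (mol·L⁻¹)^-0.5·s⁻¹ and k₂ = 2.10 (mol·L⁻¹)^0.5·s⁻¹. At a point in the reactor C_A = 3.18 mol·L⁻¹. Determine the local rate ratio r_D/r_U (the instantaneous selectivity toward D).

2.39

S_{D/U} = r_D/r_U = (k₁·C_A^1.5)/(k₂·C_A^0.5) = (k₁/k₂)·C_A.
= (1.58×3.180^1.5) / (2.10×3.180^0.5) = 8.960/3.745 = 2.39.
Since the desired path is higher order in A, keeping C_A high (PFR or concentrated feed) favours D.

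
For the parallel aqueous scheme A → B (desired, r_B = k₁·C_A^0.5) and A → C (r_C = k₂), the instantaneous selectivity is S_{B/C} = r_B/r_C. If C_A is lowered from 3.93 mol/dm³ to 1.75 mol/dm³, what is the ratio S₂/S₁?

S_{B/C} = (k₁/k₂)·C_A^0.5, so S₂/S₁ = (C_{A,2}/C_{A,1})^0.5.
= (1.75/3.93)^0.5 = (0.4453)^0.5 = 0.667.
Selectivity toward B falls as C_A falls — high-concentration operation is favoured.

0.667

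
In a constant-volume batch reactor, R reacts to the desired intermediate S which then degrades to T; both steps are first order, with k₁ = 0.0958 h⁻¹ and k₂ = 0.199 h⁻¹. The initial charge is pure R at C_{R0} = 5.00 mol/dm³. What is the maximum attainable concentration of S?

1.22 mol/dm³

Evaluating C_S at t_opt = ln(k₂/k₁)/(k₂−k₁) gives C_{S,max}/C_{R0} = (k₁/k₂)^[k₂/(k₂−k₁)].
= (0.0958/0.199)^(0.199/(0.199−0.0958)) = (0.4814)^(1.928) = 0.2442.
C_{S,max} = 0.2442×5.00 = 1.22 mol/dm³.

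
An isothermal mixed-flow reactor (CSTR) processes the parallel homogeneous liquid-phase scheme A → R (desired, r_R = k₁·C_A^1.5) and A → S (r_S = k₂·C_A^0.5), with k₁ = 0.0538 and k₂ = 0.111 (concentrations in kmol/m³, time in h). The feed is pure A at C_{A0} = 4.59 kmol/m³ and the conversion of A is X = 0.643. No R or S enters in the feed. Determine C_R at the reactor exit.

Exit C_A = C_{A0}(1−X) = 4.59×0.357 = 1.639 kmol/m³.
A CSTR operates uniformly at the exit composition, giving r_R = 0.1129 and r_S = 0.1421 (each k·C_A^n at C_A = 1.639).
Fraction of consumed A going to R: r_R/(r_R+r_S) = 0.4427.
C_R = 0.4427·C_{A0}·X = 0.4427×4.59×0.643 = 1.31 kmol/m³.

1.31 kmol/m³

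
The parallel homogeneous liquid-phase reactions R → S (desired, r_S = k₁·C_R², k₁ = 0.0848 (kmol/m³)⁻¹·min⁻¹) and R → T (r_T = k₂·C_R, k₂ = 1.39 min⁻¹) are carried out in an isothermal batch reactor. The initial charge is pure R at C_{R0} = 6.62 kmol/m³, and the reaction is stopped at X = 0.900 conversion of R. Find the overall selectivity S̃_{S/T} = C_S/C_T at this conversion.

C_R = C_{R0}(1−X) = 0.6620 kmol/m³.
Along a PFR/batch, dC_T/dC_R = −r_T/(r_S+r_T) = −k₂/(k₂+k₁·C_R).
Integrating from C_{R0} to C_R: C_T = (1.39/0.0848)·ln[(1.39+0.0848·6.62)/(1.39+0.0848·0.662)] = 16.39·ln(1.951/1.446) = 4.912 kmol/m³.
Then C_S = (C_{R0}−C_R) − C_T = 5.958 − 4.912 = 1.046 kmol/m³.
S̃_{S/T} = C_S/C_T = 1.046/4.912 = 0.213.

0.213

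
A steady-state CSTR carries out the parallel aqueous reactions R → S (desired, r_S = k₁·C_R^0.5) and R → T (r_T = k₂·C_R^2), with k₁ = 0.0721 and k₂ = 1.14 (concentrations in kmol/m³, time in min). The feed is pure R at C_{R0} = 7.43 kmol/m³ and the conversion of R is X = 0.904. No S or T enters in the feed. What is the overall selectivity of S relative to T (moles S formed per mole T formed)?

Exit C_R = C_{R0}(1−X) = 7.43×0.0960 = 0.7133 kmol/m³.
A CSTR operates uniformly at the exit composition, giving r_S = 0.06089 and r_T = 0.5800 (each k·C_R^n at C_R = 0.7133).
Overall selectivity = C_S/C_T = r_Sτ/(r_Tτ) = r_S/r_T = 0.105.

0.105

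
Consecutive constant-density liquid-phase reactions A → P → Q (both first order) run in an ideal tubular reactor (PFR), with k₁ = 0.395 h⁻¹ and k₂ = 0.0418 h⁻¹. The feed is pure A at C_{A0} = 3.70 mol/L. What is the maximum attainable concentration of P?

2.84 mol/L

Evaluating C_P at τ_opt = ln(k₂/k₁)/(k₂−k₁) gives C_{P,max}/C_{A0} = (k₁/k₂)^[k₂/(k₂−k₁)].
= (0.395/0.0418)^(0.0418/(0.0418−0.395)) = (9.450)^(-0.1183) = 0.7666.
C_{P,max} = 0.7666×3.70 = 2.84 mol/L.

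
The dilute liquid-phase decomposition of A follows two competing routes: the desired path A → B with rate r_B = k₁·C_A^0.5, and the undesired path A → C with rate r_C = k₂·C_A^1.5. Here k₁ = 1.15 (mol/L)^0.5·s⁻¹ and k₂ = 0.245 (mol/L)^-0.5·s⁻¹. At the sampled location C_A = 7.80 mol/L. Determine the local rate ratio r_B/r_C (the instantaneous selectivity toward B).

S_{B/C} = r_B/r_C = (k₁·C_A^0.5)/(k₂·C_A^1.5) = (k₁/k₂)·C_A⁻¹.
= (1.15×7.800^0.5) / (0.245×7.800^1.5) = 3.212/5.337 = 0.602.
The undesired path is higher order in A, so low C_A (CSTR or dilute feed) favours B.

0.602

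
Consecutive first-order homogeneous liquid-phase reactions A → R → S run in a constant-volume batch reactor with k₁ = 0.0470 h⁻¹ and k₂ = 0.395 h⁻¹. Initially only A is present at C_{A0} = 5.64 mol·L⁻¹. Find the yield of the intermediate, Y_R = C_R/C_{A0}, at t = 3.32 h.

The intermediate concentration in a first-order A→B→C sequence is C_R = k₁C_{A0}(e^(−k₁t) − e^(−k₂t))/(k₂−k₁).
e^(−k₁t) = e^(−0.0470×3.32) = e^(−0.1560) = 0.8555; e^(−k₂t) = e^(−1.311) = 0.2694.
C_R = 0.0470×5.64/(0.395−0.0470) × (0.8555−0.2694) = 0.7617×0.5861 = 0.4464 mol·L⁻¹.
Y_R = C_R/C_{A0} = 0.4464/5.64 = 0.0792.

0.0792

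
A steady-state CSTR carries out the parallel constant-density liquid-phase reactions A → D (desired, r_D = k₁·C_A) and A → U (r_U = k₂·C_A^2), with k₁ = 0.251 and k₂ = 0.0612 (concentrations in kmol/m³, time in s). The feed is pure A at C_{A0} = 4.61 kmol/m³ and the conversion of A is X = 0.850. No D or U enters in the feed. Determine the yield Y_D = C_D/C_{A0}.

Exit C_A = C_{A0}(1−X) = 4.61×0.150 = 0.6915 kmol/m³.
In a CSTR the entire volume is at exit conditions, so r_D = 0.251×0.6915 = 0.1736 and r_U = 0.0612×0.6915^2 = 0.02926.
Fraction of consumed A going to D: r_D/(r_D+r_U) = 0.8557.
C_D = 0.8557·C_{A0}·X = 0.8557×4.61×0.850 = 3.35 kmol/m³; Y_D = C_D/C_{A0} = 0.727.

0.727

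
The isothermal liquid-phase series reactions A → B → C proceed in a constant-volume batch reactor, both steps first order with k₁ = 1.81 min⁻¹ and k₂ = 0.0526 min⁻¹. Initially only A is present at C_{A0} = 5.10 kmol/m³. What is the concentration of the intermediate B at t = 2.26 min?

4.58 kmol/m³

The intermediate concentration in a first-order A→B→C sequence is C_B = k₁C_{A0}(e^(−k₁t) − e^(−k₂t))/(k₂−k₁).
e^(−k₁t) = e^(−1.81×2.26) = e^(−4.091) = 0.01673; e^(−k₂t) = e^(−0.1189) = 0.8879.
C_B = 1.81×5.10/(0.0526−1.81) × (0.01673−0.8879) = (-5.253)×(-0.8712) = 4.576 kmol/m³.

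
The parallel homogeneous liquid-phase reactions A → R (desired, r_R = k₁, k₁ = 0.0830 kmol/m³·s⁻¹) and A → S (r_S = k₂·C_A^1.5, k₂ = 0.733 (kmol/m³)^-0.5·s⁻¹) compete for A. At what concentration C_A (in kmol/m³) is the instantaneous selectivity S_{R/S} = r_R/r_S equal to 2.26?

0.136 kmol/m³

S_{R/S} = (k₁/k₂)·C_A^-1.5 ⇒ C_A = (S·k₂/k₁)^(1/(-1.5)).
= (2.26×0.733/0.0830)^(-0.6667) = (19.96)^(-0.6667) = 0.136 kmol/m³.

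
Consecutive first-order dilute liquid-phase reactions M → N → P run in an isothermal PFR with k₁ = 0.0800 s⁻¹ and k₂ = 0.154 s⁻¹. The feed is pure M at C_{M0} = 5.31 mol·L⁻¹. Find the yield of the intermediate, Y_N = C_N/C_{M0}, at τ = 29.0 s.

For first-order series with pure M initially, C_N(τ) = k₁C_{M0}/(k₂−k₁)·(e^(−k₁τ) − e^(−k₂τ)).
e^(−k₁τ) = e^(−0.0800×29.0) = e^(−2.320) = 0.09827; e^(−k₂τ) = e^(−4.466) = 0.01149.
C_N = 0.0800×5.31/(0.154−0.0800) × (0.09827−0.01149) = 5.741×0.08678 = 0.4982 mol·L⁻¹.
Y_N = C_N/C_{M0} = 0.4982/5.31 = 0.0938.

0.0938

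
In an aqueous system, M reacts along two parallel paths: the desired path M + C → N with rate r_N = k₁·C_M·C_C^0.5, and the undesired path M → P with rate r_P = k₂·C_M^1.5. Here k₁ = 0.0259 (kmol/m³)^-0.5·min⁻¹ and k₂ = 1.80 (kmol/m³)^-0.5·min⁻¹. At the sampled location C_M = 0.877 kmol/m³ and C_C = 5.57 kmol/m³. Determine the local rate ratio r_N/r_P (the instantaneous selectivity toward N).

S_{N/P} = r_N/r_P = (k₁·C_M·C_C^0.5)/(k₂·C_M^1.5) = (k₁/k₂)·C_M^-0.5·C_C^0.5.
= (0.0259×0.8770×5.570^0.5) / (1.80×0.8770^1.5) = 0.05361/1.478 = 0.0363.
The undesired path is higher order in M, so low C_M (CSTR or dilute feed) favours N.

0.0363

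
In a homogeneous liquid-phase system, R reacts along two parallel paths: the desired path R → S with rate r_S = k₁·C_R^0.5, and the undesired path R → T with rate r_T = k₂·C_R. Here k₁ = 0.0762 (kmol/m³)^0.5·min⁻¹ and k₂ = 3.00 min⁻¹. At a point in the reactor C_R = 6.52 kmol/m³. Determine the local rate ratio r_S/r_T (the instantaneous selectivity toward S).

S_{S/T} = r_S/r_T = (k₁·C_R^0.5)/(k₂·C_R) = (k₁/k₂)·C_R^-0.5.
= (0.0762×6.520^0.5) / (3.00×6.520) = 0.1946/19.56 = 0.00995.
The undesired path is higher order in R, so low C_R (CSTR or dilute feed) favours S.

0.00995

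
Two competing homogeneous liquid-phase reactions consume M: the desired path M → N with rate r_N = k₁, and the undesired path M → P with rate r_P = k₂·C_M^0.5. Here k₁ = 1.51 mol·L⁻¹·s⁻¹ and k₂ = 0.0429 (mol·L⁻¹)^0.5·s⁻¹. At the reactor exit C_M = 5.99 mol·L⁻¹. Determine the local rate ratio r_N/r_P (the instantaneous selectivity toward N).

14.4

S_{N/P} = r_N/r_P = (k₁)/(k₂·C_M^0.5) = (k₁/k₂)·C_M^-0.5.
= (1.51) / (0.0429×5.990^0.5) = 1.510/0.1050 = 14.4.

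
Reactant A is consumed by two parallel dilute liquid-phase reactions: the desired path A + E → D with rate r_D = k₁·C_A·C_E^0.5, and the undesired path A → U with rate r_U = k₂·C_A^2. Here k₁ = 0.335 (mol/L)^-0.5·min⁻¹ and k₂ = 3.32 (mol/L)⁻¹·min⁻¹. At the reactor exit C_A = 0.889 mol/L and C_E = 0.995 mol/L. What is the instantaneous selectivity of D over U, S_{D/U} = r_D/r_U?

0.113

S_{D/U} = r_D/r_U = (k₁·C_A·C_E^0.5)/(k₂·C_A^2) = (k₁/k₂)·C_A⁻¹·C_E^0.5.
= (0.335×0.8890×0.9950^0.5) / (3.32×0.8890^2) = 0.2971/2.624 = 0.113.
The undesired path is higher order in A, so low C_A (CSTR or dilute feed) favours D.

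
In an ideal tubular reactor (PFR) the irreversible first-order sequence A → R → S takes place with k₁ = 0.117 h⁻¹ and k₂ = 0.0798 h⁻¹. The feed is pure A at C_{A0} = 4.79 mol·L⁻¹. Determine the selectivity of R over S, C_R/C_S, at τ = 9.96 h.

Solving the coupled first-order balances gives C_R(τ) = [k₁/(k₂−k₁)]·C_{A0}·(e^(−k₁τ) − e^(−k₂τ)).
e^(−k₁τ) = e^(−0.117×9.96) = e^(−1.165) = 0.3118; e^(−k₂τ) = e^(−0.7948) = 0.4517.
C_R = 0.117×4.79/(0.0798−0.117) × (0.3118−0.4517) = (-15.07)×(-0.1398) = 2.107 mol·L⁻¹.
C_A = C_{A0}e^(−k₁τ) = 1.494 mol·L⁻¹, so C_S = C_{A0}−C_A−C_R = 1.190 mol·L⁻¹; C_R/C_S = 1.77.

1.77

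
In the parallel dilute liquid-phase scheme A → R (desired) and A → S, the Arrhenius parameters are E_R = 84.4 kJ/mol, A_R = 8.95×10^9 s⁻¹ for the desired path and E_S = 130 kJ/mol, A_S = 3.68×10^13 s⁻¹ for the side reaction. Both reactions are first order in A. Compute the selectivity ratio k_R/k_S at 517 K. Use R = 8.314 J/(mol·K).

9.85

k_R/k_S = (A_R/A_S)·exp[−(E_R−E_S)/(RT)] = (A_R/A_S)·exp[(E_S−E_R)/(RT)].
(E_S−E_R)/(RT) = (130−84.4)×10³/(8.314×517) = 45600/4298 = 10.61.
k_R/k_S = (8.95×10^9/3.68×10^13)·exp(10.61) = 2.432×10^-4 × 40488 = 9.85.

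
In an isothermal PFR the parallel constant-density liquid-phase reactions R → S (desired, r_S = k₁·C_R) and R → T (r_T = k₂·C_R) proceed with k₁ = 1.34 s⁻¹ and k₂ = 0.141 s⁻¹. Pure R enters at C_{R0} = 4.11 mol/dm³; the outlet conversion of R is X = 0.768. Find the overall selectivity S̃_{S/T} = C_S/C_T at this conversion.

9.50

C_R = C_{R0}(1−X) = 0.9535 mol/dm³.
Both paths are first order in R, so the instantaneous fraction to S is constant: dC_S/d(−C_R) = k₁/(k₁+k₂) = 0.9048.
C_S = 0.9048·(C_{R0}−C_R) = 0.9048×3.156 = 2.86 mol/dm³.
C_T = (C_{R0}−C_R)−C_S = 0.3005 mol/dm³; S̃_{S/T} = 2.856/0.3005 = 9.50.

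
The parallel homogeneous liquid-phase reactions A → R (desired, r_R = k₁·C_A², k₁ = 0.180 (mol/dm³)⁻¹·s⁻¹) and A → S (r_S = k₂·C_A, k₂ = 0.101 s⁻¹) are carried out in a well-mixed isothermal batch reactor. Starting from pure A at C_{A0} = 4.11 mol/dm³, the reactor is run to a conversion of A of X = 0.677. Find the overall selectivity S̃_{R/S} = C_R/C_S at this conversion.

C_A = C_{A0}(1−X) = 1.328 mol/dm³.
Along a PFR/batch, dC_S/dC_A = −r_S/(r_R+r_S) = −k₂/(k₂+k₁·C_A).
Integrating from C_{A0} to C_A: C_S = (0.101/0.180)·ln[(0.101+0.180·4.11)/(0.101+0.180·1.33)] = 0.5611·ln(0.8408/0.3400) = 0.5081 mol/dm³.
Then C_R = (C_{A0}−C_A) − C_S = 2.782 − 0.5081 = 2.274 mol/dm³.
S̃_{R/S} = C_R/C_S = 2.274/0.5081 = 4.48.

4.48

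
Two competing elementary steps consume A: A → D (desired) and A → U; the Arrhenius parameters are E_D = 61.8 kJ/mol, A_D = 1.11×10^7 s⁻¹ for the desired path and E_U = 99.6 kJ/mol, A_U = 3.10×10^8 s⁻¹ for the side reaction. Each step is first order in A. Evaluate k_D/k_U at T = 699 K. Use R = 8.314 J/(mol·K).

Since both paths have the same order in A, the concentration cancels and S_{D/U} = k_D/k_U = (A_D/A_U)·exp[(E_U−E_D)/(RT)].
(E_U−E_D)/(RT) = (99.6−61.8)×10³/(8.314×699) = 37800/5811 = 6.504.
k_D/k_U = (1.11×10^7/3.10×10^8)·exp(6.504) = 0.03581 × 668.0 = 23.9.
Since E_D < E_U, lowering the temperature improves selectivity toward D.

23.9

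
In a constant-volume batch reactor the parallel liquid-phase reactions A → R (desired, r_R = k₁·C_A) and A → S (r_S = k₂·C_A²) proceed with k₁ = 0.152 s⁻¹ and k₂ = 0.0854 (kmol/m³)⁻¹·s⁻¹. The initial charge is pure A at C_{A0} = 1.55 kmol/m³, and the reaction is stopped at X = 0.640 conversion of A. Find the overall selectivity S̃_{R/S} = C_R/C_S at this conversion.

C_A = C_{A0}(1−X) = 0.5580 kmol/m³.
Along a PFR/batch, dC_R/dC_A = −r_R/(r_R+r_S) = −k₁/(k₁+k₂·C_A).
Integrating from C_{A0} to C_A: C_R = (0.152/0.0854)·ln[(0.152+0.0854·1.55)/(0.152+0.0854·0.558)] = 1.780·ln(0.2844/0.1997) = 0.6295 kmol/m³.
C_S = (C_{A0}−C_A)−C_R = 0.3625 kmol/m³; S̃_{R/S} = 0.6295/0.3625 = 1.74.

1.74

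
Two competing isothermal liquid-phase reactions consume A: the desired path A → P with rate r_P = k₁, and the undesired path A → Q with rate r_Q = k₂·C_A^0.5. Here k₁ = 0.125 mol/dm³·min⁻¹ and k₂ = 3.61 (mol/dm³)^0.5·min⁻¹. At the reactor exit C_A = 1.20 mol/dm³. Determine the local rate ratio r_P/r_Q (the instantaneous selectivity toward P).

S_{P/Q} = r_P/r_Q = (k₁)/(k₂·C_A^0.5) = (k₁/k₂)·C_A^-0.5.
= (0.125) / (3.61×1.200^0.5) = 0.1250/3.955 = 0.0316.
The undesired path is higher order in A, so low C_A (CSTR or dilute feed) favours P.

0.0316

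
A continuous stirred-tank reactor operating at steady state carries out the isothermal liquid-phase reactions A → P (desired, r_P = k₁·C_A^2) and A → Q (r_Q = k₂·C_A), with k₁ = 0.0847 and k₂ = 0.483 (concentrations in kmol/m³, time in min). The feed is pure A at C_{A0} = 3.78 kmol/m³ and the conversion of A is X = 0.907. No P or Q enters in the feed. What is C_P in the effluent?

0.199 kmol/m³

Exit C_A = C_{A0}(1−X) = 3.78×0.0930 = 0.3515 kmol/m³.
A CSTR operates uniformly at the exit composition, giving r_P = 0.01047 and r_Q = 0.1698 (each k·C_A^n at C_A = 0.3515).
Fraction of consumed A going to P: r_P/(r_P+r_Q) = 0.05807.
C_P = 0.05807·C_{A0}·X = 0.05807×3.78×0.907 = 0.199 kmol/m³.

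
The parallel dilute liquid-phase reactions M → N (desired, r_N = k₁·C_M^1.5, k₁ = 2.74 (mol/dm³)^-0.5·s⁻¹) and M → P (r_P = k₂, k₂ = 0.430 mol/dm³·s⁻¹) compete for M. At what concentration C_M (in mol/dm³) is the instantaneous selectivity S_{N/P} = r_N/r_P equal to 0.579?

0.202 mol/dm³

S_{N/P} = (k₁/k₂)·C_M^1.5 ⇒ C_M = (S·k₂/k₁)^(1/1.5).
= (0.579×0.430/2.74)^(0.6667) = (0.09086)^(0.6667) = 0.202 mol/dm³.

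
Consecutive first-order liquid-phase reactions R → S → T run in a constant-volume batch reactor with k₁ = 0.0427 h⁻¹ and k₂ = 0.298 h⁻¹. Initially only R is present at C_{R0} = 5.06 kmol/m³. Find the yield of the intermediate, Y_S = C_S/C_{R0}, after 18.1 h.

0.0765

Solving the coupled first-order balances gives C_S(t) = [k₁/(k₂−k₁)]·C_{R0}·(e^(−k₁t) − e^(−k₂t)).
e^(−k₁t) = e^(−0.0427×18.1) = e^(−0.7729) = 0.4617; e^(−k₂t) = e^(−5.394) = 0.004545.
C_S = 0.0427×5.06/(0.298−0.0427) × (0.4617−0.004545) = 0.8463×0.4571 = 0.3869 kmol/m³.
Y_S = C_S/C_{R0} = 0.3869/5.06 = 0.0765.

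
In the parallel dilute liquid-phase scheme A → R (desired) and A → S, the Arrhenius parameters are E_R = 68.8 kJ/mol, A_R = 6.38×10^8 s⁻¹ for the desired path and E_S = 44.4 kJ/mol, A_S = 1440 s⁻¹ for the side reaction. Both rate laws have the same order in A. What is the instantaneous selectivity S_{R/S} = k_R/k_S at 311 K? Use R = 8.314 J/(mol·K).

k_R/k_S = (A_R/A_S)·exp[−(E_R−E_S)/(RT)] = (A_R/A_S)·exp[(E_S−E_R)/(RT)].
(E_S−E_R)/(RT) = (44.4−68.8)×10³/(8.314×311) = -24400/2586 = -9.437.
k_R/k_S = (6.38×10^8/1440)·exp(-9.437) = 4.431×10^5 × 7.974×10^-5 = 35.3.

35.3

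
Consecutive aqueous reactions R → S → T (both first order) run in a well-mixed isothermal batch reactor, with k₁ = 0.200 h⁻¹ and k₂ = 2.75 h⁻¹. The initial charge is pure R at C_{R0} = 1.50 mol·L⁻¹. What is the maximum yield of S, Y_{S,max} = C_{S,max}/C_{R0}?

Evaluating C_S at t_opt = ln(k₂/k₁)/(k₂−k₁) gives C_{S,max}/C_{R0} = (k₁/k₂)^[k₂/(k₂−k₁)].
= (0.200/2.75)^(2.75/(2.75−0.200)) = (0.07273)^(1.078) = 0.05921.

0.0592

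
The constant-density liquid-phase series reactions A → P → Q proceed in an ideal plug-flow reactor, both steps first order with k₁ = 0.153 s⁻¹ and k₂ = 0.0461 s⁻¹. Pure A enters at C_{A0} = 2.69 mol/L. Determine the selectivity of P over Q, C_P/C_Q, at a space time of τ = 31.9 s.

Solving the coupled first-order balances gives C_P(τ) = [k₁/(k₂−k₁)]·C_{A0}·(e^(−k₁τ) − e^(−k₂τ)).
e^(−k₁τ) = e^(−0.153×31.9) = e^(−4.881) = 0.007592; e^(−k₂τ) = e^(−1.471) = 0.2298.
C_P = 0.153×2.69/(0.0461−0.153) × (0.007592−0.2298) = (-3.850)×(-0.2222) = 0.8555 mol/L.
C_A = C_{A0}e^(−k₁τ) = 0.02042 mol/L, so C_Q = C_{A0}−C_A−C_P = 1.814 mol/L; C_P/C_Q = 0.472.

0.472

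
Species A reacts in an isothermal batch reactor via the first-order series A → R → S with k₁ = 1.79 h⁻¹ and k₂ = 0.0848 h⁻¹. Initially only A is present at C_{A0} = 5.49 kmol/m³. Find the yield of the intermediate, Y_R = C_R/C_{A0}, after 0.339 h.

0.448

The intermediate concentration in a first-order A→B→C sequence is C_R = k₁C_{A0}(e^(−k₁t) − e^(−k₂t))/(k₂−k₁).
e^(−k₁t) = e^(−1.79×0.339) = e^(−0.6068) = 0.5451; e^(−k₂t) = e^(−0.02875) = 0.9717.
C_R = 1.79×5.49/(0.0848−1.79) × (0.5451−0.9717) = (-5.763)×(-0.4266) = 2.458 kmol/m³.
Y_R = C_R/C_{A0} = 2.458/5.49 = 0.448.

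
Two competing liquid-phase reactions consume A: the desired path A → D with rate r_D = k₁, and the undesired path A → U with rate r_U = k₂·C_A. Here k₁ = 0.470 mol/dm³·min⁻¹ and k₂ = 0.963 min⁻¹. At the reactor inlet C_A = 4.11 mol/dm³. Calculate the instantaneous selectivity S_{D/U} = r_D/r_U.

0.119

S_{D/U} = r_D/r_U = (k₁)/(k₂·C_A) = (k₁/k₂)·C_A⁻¹.
= (0.470) / (0.963×4.110) = 0.4700/3.958 = 0.119.
The undesired path is higher order in A, so low C_A (CSTR or dilute feed) favours D.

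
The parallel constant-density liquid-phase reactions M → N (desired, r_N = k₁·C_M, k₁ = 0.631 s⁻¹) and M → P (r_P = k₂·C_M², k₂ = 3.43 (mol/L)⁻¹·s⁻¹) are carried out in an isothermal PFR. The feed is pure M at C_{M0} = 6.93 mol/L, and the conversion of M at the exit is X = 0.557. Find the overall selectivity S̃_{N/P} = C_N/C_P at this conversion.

0.0387

C_M = C_{M0}(1−X) = 3.070 mol/L.
Along a PFR/batch, dC_N/dC_M = −r_N/(r_N+r_P) = −k₁/(k₁+k₂·C_M).
Integrating from C_{M0} to C_M: C_N = (0.631/3.43)·ln[(0.631+3.43·6.93)/(0.631+3.43·3.07)] = 0.1840·ln(24.40/11.16) = 0.1439 mol/L.
C_P = (C_{M0}−C_M)−C_N = 3.716 mol/L; S̃_{N/P} = 0.1439/3.716 = 0.0387.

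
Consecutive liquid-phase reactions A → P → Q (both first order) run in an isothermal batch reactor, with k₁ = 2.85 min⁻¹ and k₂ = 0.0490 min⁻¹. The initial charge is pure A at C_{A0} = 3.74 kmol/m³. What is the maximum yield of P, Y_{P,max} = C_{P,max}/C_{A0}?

At the optimum, C_{P,max}/C_{A0} = (k₁/k₂)^[k₂/(k₂−k₁)].
= (2.85/0.0490)^(0.0490/(0.0490−2.85)) = (58.16)^(-0.01749) = 0.9314.

0.931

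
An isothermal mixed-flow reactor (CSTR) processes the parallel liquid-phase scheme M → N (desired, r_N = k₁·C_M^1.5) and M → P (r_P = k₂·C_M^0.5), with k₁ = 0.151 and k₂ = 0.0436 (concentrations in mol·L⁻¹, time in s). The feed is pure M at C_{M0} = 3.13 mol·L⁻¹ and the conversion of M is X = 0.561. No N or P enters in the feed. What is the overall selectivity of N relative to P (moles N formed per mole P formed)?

4.76

Exit C_M = C_{M0}(1−X) = 3.13×0.439 = 1.374 mol·L⁻¹.
A CSTR operates uniformly at the exit composition, giving r_N = 0.2432 and r_P = 0.05111 (each k·C_M^n at C_M = 1.374).
Overall selectivity = C_N/C_P = r_Nτ/(r_Pτ) = r_N/r_P = 4.76.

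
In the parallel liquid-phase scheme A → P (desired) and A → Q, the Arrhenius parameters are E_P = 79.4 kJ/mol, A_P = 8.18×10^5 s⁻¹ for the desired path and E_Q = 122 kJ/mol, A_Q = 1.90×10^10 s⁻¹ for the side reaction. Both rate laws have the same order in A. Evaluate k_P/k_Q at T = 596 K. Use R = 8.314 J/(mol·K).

k_P/k_Q = (A_P/A_Q)·exp[−(E_P−E_Q)/(RT)] = (A_P/A_Q)·exp[(E_Q−E_P)/(RT)].
(E_Q−E_P)/(RT) = (122−79.4)×10³/(8.314×596) = 42600/4955 = 8.597.
k_P/k_Q = (8.18×10^5/1.90×10^10)·exp(8.597) = 4.305×10^-5 × 5416 = 0.233.

0.233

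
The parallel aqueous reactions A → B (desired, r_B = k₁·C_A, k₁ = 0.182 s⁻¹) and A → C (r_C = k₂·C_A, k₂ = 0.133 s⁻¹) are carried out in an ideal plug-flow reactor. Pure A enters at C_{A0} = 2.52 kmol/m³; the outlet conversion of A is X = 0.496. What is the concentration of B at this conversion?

0.722 kmol/m³

C_A = C_{A0}(1−X) = 1.270 kmol/m³.
Both paths are first order in A, so the instantaneous fraction to B is constant: dC_B/d(−C_A) = k₁/(k₁+k₂) = 0.5778.
C_B = 0.5778·(C_{A0}−C_A) = 0.5778×1.250 = 0.722 kmol/m³.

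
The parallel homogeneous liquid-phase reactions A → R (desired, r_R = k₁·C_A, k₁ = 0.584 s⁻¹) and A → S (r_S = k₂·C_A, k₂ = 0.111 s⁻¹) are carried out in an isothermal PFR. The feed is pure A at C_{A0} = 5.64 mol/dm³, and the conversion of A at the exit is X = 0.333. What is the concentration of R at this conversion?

1.58 mol/dm³

C_A = C_{A0}(1−X) = 3.762 mol/dm³.
Both paths are first order in A, so the instantaneous fraction to R is constant: dC_R/d(−C_A) = k₁/(k₁+k₂) = 0.8403.
C_R = 0.8403·(C_{A0}−C_A) = 0.8403×1.878 = 1.58 mol/dm³.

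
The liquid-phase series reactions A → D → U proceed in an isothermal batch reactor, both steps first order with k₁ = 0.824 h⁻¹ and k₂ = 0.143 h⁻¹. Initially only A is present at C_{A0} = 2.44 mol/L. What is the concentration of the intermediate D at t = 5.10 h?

1.38 mol/L

The intermediate concentration in a first-order A→B→C sequence is C_D = k₁C_{A0}(e^(−k₁t) − e^(−k₂t))/(k₂−k₁).
e^(−k₁t) = e^(−0.824×5.10) = e^(−4.202) = 0.01496; e^(−k₂t) = e^(−0.7293) = 0.4822.
C_D = 0.824×2.44/(0.143−0.824) × (0.01496−0.4822) = (-2.952)×(-0.4673) = 1.380 mol/L.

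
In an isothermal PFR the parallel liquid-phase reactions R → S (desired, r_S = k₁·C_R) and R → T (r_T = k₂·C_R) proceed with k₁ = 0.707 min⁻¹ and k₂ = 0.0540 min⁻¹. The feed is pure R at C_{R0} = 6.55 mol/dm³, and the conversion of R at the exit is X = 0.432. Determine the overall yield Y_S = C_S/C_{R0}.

0.401

C_R = C_{R0}(1−X) = 3.720 mol/dm³.
Both paths are first order in R, so the instantaneous fraction to S is constant: dC_S/d(−C_R) = k₁/(k₁+k₂) = 0.9290.
C_S = 0.9290·(C_{R0}−C_R) = 0.9290×2.830 = 2.63 mol/dm³.
Y_S = C_S/C_{R0} = 2.629/6.55 = 0.401.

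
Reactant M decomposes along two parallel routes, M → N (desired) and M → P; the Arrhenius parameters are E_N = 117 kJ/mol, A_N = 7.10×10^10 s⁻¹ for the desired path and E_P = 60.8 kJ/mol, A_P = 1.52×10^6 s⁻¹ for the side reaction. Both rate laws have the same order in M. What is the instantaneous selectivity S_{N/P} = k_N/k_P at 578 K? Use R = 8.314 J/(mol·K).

k_N/k_P = (A_N/A_P)·exp[−(E_N−E_P)/(RT)] = (A_N/A_P)·exp[(E_P−E_N)/(RT)].
(E_P−E_N)/(RT) = (60.8−117)×10³/(8.314×578) = -56200/4805 = -11.69.
k_N/k_P = (7.10×10^10/1.52×10^6)·exp(-11.69) = 46711 × 8.336×10^-6 = 0.389.

0.389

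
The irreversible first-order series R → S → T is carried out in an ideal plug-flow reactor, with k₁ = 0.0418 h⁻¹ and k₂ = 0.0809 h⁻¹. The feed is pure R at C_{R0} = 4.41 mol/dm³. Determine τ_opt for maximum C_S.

The intermediate peaks when r₁ = r₂, i.e. k₁e^(−k₁τ) = k₂e^(−k₂τ), giving τ_opt = ln(k₂/k₁)/(k₂−k₁).
= ln(0.0809/0.0418)/(0.0809−0.0418) = ln(1.935)/0.03910 = 0.6603/0.03910 = 16.9 h.

16.9 h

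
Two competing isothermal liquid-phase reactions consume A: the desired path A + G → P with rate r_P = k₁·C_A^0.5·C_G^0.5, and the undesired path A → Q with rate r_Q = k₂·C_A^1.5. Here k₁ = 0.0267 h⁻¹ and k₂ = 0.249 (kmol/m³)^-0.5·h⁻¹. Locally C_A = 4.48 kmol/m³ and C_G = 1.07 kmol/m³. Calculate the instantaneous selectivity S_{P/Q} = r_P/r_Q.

0.0248

S_{P/Q} = r_P/r_Q = (k₁·C_A^0.5·C_G^0.5)/(k₂·C_A^1.5) = (k₁/k₂)·C_A⁻¹·C_G^0.5.
= (0.0267×4.480^0.5×1.070^0.5) / (0.249×4.480^1.5) = 0.05846/2.361 = 0.0248.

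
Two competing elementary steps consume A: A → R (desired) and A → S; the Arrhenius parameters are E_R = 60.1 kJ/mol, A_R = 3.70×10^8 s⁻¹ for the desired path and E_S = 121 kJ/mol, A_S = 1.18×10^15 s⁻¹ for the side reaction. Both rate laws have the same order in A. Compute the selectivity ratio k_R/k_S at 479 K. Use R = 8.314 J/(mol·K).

1.37

k_R/k_S = (A_R/A_S)·exp[−(E_R−E_S)/(RT)] = (A_R/A_S)·exp[(E_S−E_R)/(RT)].
(E_S−E_R)/(RT) = (121−60.1)×10³/(8.314×479) = 60900/3982 = 15.29.
k_R/k_S = (3.70×10^8/1.18×10^15)·exp(15.29) = 3.136×10^-7 × 4.379×10^6 = 1.37.
Since E_R < E_S, lowering the temperature improves selectivity toward R.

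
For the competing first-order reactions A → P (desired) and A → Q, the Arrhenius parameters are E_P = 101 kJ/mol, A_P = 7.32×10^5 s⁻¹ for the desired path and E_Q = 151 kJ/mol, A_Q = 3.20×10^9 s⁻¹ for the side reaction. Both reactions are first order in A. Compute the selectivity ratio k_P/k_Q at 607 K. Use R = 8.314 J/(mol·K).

k_P/k_Q = (A_P/A_Q)·exp[−(E_P−E_Q)/(RT)] = (A_P/A_Q)·exp[(E_Q−E_P)/(RT)].
(E_Q−E_P)/(RT) = (151−101)×10³/(8.314×607) = 50000/5047 = 9.908.
k_P/k_Q = (7.32×10^5/3.20×10^9)·exp(9.908) = 2.288×10^-4 × 20084 = 4.59.

4.59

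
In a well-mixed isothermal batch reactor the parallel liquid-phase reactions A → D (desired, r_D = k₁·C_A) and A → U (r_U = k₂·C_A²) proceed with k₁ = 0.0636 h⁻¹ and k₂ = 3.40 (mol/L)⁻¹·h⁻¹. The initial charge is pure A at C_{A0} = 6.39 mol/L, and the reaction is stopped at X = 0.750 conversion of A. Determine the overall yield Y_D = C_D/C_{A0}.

0.00403

C_A = C_{A0}(1−X) = 1.597 mol/L.
Along a PFR/batch, dC_D/dC_A = −r_D/(r_D+r_U) = −k₁/(k₁+k₂·C_A).
Integrating from C_{A0} to C_A: C_D = (0.0636/3.40)·ln[(0.0636+3.40·6.39)/(0.0636+3.40·1.60)] = 0.01871·ln(21.79/5.495) = 0.02577 mol/L.
Y_D = C_D/C_{A0} = 0.02577/6.39 = 0.00403.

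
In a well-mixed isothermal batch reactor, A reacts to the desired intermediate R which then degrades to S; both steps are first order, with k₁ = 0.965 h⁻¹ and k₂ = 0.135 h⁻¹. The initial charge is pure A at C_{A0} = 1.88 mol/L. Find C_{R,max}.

1.37 mol/L

For a first-order series the maximum intermediate yield is C_{R,max}/C_{A0} = (k₁/k₂)^[k₂/(k₂−k₁)].
= (0.965/0.135)^(0.135/(0.135−0.965)) = (7.148)^(-0.1627) = 0.7262.
C_{R,max} = 0.7262×1.88 = 1.37 mol/L.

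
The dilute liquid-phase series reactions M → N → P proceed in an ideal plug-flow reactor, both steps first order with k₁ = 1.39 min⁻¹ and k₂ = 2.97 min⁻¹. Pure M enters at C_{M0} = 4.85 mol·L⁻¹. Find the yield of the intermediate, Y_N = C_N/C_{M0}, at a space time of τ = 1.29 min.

For first-order series with pure M initially, C_N(τ) = k₁C_{M0}/(k₂−k₁)·(e^(−k₁τ) − e^(−k₂τ)).
e^(−k₁τ) = e^(−1.39×1.29) = e^(−1.793) = 0.1664; e^(−k₂τ) = e^(−3.831) = 0.02168.
C_N = 1.39×4.85/(2.97−1.39) × (0.1664−0.02168) = 4.267×0.1448 = 0.6177 mol·L⁻¹.
Y_N = C_N/C_{M0} = 0.6177/4.85 = 0.127.

0.127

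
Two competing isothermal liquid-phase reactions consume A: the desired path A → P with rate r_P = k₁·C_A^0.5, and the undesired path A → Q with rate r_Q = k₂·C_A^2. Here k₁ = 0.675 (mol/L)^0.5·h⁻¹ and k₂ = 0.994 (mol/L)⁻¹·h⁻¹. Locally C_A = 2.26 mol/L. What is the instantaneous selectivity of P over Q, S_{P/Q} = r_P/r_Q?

0.200

S_{P/Q} = r_P/r_Q = (k₁·C_A^0.5)/(k₂·C_A^2) = (k₁/k₂)·C_A^-1.5.
= (0.675×2.260^0.5) / (0.994×2.260^2) = 1.015/5.077 = 0.200.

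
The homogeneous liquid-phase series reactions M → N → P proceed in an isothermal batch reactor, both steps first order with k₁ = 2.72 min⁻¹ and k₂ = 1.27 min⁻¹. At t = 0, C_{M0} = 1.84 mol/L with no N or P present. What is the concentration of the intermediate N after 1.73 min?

For first-order series with pure M initially, C_N(t) = k₁C_{M0}/(k₂−k₁)·(e^(−k₁t) − e^(−k₂t)).
e^(−k₁t) = e^(−2.72×1.73) = e^(−4.706) = 0.009044; e^(−k₂t) = e^(−2.197) = 0.1111.
C_N = 2.72×1.84/(1.27−2.72) × (0.009044−0.1111) = (-3.452)×(-0.1021) = 0.3523 mol/L.

0.352 mol/L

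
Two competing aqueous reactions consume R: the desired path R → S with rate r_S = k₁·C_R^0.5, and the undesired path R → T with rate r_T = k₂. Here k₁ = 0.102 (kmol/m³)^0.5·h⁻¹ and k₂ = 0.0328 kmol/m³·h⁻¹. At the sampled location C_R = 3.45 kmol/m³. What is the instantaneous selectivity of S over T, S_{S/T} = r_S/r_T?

S_{S/T} = r_S/r_T = (k₁·C_R^0.5)/(k₂) = (k₁/k₂)·C_R^0.5.
= (0.102×3.450^0.5) / (0.0328) = 0.1895/0.03280 = 5.78.
Since the desired path is higher order in R, keeping C_R high (PFR or concentrated feed) favours S.

5.78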